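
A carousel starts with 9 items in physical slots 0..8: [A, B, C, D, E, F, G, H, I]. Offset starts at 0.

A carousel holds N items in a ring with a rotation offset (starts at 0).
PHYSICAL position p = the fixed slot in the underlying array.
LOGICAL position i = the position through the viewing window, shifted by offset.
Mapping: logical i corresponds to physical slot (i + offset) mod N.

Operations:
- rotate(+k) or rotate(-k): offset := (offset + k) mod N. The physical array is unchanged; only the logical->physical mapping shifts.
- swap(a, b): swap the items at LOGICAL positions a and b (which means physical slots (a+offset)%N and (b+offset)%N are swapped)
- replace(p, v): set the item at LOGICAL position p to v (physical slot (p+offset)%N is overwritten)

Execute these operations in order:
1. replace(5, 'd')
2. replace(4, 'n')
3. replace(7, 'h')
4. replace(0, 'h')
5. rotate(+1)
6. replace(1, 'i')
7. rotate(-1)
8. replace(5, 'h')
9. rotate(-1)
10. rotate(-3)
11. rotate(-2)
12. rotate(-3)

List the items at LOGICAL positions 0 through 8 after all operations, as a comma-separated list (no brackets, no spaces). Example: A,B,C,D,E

After op 1 (replace(5, 'd')): offset=0, physical=[A,B,C,D,E,d,G,H,I], logical=[A,B,C,D,E,d,G,H,I]
After op 2 (replace(4, 'n')): offset=0, physical=[A,B,C,D,n,d,G,H,I], logical=[A,B,C,D,n,d,G,H,I]
After op 3 (replace(7, 'h')): offset=0, physical=[A,B,C,D,n,d,G,h,I], logical=[A,B,C,D,n,d,G,h,I]
After op 4 (replace(0, 'h')): offset=0, physical=[h,B,C,D,n,d,G,h,I], logical=[h,B,C,D,n,d,G,h,I]
After op 5 (rotate(+1)): offset=1, physical=[h,B,C,D,n,d,G,h,I], logical=[B,C,D,n,d,G,h,I,h]
After op 6 (replace(1, 'i')): offset=1, physical=[h,B,i,D,n,d,G,h,I], logical=[B,i,D,n,d,G,h,I,h]
After op 7 (rotate(-1)): offset=0, physical=[h,B,i,D,n,d,G,h,I], logical=[h,B,i,D,n,d,G,h,I]
After op 8 (replace(5, 'h')): offset=0, physical=[h,B,i,D,n,h,G,h,I], logical=[h,B,i,D,n,h,G,h,I]
After op 9 (rotate(-1)): offset=8, physical=[h,B,i,D,n,h,G,h,I], logical=[I,h,B,i,D,n,h,G,h]
After op 10 (rotate(-3)): offset=5, physical=[h,B,i,D,n,h,G,h,I], logical=[h,G,h,I,h,B,i,D,n]
After op 11 (rotate(-2)): offset=3, physical=[h,B,i,D,n,h,G,h,I], logical=[D,n,h,G,h,I,h,B,i]
After op 12 (rotate(-3)): offset=0, physical=[h,B,i,D,n,h,G,h,I], logical=[h,B,i,D,n,h,G,h,I]

Answer: h,B,i,D,n,h,G,h,I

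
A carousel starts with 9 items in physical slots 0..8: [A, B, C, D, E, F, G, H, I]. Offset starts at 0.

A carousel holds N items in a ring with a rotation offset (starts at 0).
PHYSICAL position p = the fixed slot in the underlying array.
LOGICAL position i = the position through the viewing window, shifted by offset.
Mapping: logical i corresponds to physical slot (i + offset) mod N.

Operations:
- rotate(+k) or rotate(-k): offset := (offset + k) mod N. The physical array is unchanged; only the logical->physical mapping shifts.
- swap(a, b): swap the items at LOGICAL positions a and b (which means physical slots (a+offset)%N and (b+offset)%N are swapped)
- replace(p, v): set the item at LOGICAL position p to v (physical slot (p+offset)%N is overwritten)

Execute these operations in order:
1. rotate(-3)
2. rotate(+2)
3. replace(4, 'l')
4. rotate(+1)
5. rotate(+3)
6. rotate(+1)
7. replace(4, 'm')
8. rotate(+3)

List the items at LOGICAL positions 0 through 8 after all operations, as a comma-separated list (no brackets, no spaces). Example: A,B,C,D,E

Answer: H,m,A,B,C,l,E,F,G

Derivation:
After op 1 (rotate(-3)): offset=6, physical=[A,B,C,D,E,F,G,H,I], logical=[G,H,I,A,B,C,D,E,F]
After op 2 (rotate(+2)): offset=8, physical=[A,B,C,D,E,F,G,H,I], logical=[I,A,B,C,D,E,F,G,H]
After op 3 (replace(4, 'l')): offset=8, physical=[A,B,C,l,E,F,G,H,I], logical=[I,A,B,C,l,E,F,G,H]
After op 4 (rotate(+1)): offset=0, physical=[A,B,C,l,E,F,G,H,I], logical=[A,B,C,l,E,F,G,H,I]
After op 5 (rotate(+3)): offset=3, physical=[A,B,C,l,E,F,G,H,I], logical=[l,E,F,G,H,I,A,B,C]
After op 6 (rotate(+1)): offset=4, physical=[A,B,C,l,E,F,G,H,I], logical=[E,F,G,H,I,A,B,C,l]
After op 7 (replace(4, 'm')): offset=4, physical=[A,B,C,l,E,F,G,H,m], logical=[E,F,G,H,m,A,B,C,l]
After op 8 (rotate(+3)): offset=7, physical=[A,B,C,l,E,F,G,H,m], logical=[H,m,A,B,C,l,E,F,G]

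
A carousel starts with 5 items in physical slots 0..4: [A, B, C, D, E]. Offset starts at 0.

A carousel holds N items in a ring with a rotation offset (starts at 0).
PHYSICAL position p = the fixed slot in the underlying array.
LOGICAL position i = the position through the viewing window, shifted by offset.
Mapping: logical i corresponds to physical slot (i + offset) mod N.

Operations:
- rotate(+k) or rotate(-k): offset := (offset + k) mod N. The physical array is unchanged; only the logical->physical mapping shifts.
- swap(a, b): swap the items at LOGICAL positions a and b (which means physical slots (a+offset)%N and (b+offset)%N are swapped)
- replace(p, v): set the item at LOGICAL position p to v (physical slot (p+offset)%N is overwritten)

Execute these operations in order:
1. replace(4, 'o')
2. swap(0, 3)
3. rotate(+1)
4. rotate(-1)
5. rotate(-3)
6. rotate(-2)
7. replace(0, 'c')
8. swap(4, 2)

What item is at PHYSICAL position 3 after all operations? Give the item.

Answer: A

Derivation:
After op 1 (replace(4, 'o')): offset=0, physical=[A,B,C,D,o], logical=[A,B,C,D,o]
After op 2 (swap(0, 3)): offset=0, physical=[D,B,C,A,o], logical=[D,B,C,A,o]
After op 3 (rotate(+1)): offset=1, physical=[D,B,C,A,o], logical=[B,C,A,o,D]
After op 4 (rotate(-1)): offset=0, physical=[D,B,C,A,o], logical=[D,B,C,A,o]
After op 5 (rotate(-3)): offset=2, physical=[D,B,C,A,o], logical=[C,A,o,D,B]
After op 6 (rotate(-2)): offset=0, physical=[D,B,C,A,o], logical=[D,B,C,A,o]
After op 7 (replace(0, 'c')): offset=0, physical=[c,B,C,A,o], logical=[c,B,C,A,o]
After op 8 (swap(4, 2)): offset=0, physical=[c,B,o,A,C], logical=[c,B,o,A,C]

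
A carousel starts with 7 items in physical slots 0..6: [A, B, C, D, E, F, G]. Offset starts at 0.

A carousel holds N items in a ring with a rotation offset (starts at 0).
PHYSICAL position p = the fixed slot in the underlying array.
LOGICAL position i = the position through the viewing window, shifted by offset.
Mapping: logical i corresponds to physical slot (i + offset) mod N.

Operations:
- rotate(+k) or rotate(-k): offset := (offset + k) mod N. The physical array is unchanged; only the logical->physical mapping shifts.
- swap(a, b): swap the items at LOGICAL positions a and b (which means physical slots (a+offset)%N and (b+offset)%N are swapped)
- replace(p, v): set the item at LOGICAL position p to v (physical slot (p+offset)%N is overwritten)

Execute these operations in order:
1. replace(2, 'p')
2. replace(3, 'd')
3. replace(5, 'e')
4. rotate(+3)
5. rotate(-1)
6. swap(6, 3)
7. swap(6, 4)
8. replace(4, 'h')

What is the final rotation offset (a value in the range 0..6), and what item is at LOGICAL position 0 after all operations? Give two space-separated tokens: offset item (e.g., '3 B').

After op 1 (replace(2, 'p')): offset=0, physical=[A,B,p,D,E,F,G], logical=[A,B,p,D,E,F,G]
After op 2 (replace(3, 'd')): offset=0, physical=[A,B,p,d,E,F,G], logical=[A,B,p,d,E,F,G]
After op 3 (replace(5, 'e')): offset=0, physical=[A,B,p,d,E,e,G], logical=[A,B,p,d,E,e,G]
After op 4 (rotate(+3)): offset=3, physical=[A,B,p,d,E,e,G], logical=[d,E,e,G,A,B,p]
After op 5 (rotate(-1)): offset=2, physical=[A,B,p,d,E,e,G], logical=[p,d,E,e,G,A,B]
After op 6 (swap(6, 3)): offset=2, physical=[A,e,p,d,E,B,G], logical=[p,d,E,B,G,A,e]
After op 7 (swap(6, 4)): offset=2, physical=[A,G,p,d,E,B,e], logical=[p,d,E,B,e,A,G]
After op 8 (replace(4, 'h')): offset=2, physical=[A,G,p,d,E,B,h], logical=[p,d,E,B,h,A,G]

Answer: 2 p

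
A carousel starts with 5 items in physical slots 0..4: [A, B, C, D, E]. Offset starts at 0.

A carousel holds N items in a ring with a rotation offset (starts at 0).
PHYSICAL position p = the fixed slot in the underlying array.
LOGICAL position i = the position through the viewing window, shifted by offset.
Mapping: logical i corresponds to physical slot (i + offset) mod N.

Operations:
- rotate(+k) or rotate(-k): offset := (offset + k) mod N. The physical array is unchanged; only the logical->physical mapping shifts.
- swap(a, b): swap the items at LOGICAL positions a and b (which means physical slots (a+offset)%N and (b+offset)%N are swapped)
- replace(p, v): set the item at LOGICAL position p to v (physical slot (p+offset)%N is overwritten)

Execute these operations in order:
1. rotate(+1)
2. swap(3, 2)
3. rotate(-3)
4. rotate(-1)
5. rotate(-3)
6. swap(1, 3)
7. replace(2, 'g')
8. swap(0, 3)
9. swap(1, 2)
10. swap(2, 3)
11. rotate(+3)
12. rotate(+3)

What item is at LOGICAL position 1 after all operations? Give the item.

After op 1 (rotate(+1)): offset=1, physical=[A,B,C,D,E], logical=[B,C,D,E,A]
After op 2 (swap(3, 2)): offset=1, physical=[A,B,C,E,D], logical=[B,C,E,D,A]
After op 3 (rotate(-3)): offset=3, physical=[A,B,C,E,D], logical=[E,D,A,B,C]
After op 4 (rotate(-1)): offset=2, physical=[A,B,C,E,D], logical=[C,E,D,A,B]
After op 5 (rotate(-3)): offset=4, physical=[A,B,C,E,D], logical=[D,A,B,C,E]
After op 6 (swap(1, 3)): offset=4, physical=[C,B,A,E,D], logical=[D,C,B,A,E]
After op 7 (replace(2, 'g')): offset=4, physical=[C,g,A,E,D], logical=[D,C,g,A,E]
After op 8 (swap(0, 3)): offset=4, physical=[C,g,D,E,A], logical=[A,C,g,D,E]
After op 9 (swap(1, 2)): offset=4, physical=[g,C,D,E,A], logical=[A,g,C,D,E]
After op 10 (swap(2, 3)): offset=4, physical=[g,D,C,E,A], logical=[A,g,D,C,E]
After op 11 (rotate(+3)): offset=2, physical=[g,D,C,E,A], logical=[C,E,A,g,D]
After op 12 (rotate(+3)): offset=0, physical=[g,D,C,E,A], logical=[g,D,C,E,A]

Answer: D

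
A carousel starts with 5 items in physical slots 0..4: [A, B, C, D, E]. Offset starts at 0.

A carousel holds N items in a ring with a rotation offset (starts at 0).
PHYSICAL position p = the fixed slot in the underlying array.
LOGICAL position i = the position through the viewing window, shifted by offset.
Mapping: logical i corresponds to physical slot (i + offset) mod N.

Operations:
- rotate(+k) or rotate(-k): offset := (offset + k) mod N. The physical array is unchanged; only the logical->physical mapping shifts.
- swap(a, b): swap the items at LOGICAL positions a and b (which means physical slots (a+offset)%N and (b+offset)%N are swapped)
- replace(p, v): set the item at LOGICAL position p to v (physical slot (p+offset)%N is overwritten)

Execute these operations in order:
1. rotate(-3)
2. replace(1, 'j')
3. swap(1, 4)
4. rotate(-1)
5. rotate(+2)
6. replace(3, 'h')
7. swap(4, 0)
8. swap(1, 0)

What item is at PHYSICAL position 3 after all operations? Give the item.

After op 1 (rotate(-3)): offset=2, physical=[A,B,C,D,E], logical=[C,D,E,A,B]
After op 2 (replace(1, 'j')): offset=2, physical=[A,B,C,j,E], logical=[C,j,E,A,B]
After op 3 (swap(1, 4)): offset=2, physical=[A,j,C,B,E], logical=[C,B,E,A,j]
After op 4 (rotate(-1)): offset=1, physical=[A,j,C,B,E], logical=[j,C,B,E,A]
After op 5 (rotate(+2)): offset=3, physical=[A,j,C,B,E], logical=[B,E,A,j,C]
After op 6 (replace(3, 'h')): offset=3, physical=[A,h,C,B,E], logical=[B,E,A,h,C]
After op 7 (swap(4, 0)): offset=3, physical=[A,h,B,C,E], logical=[C,E,A,h,B]
After op 8 (swap(1, 0)): offset=3, physical=[A,h,B,E,C], logical=[E,C,A,h,B]

Answer: E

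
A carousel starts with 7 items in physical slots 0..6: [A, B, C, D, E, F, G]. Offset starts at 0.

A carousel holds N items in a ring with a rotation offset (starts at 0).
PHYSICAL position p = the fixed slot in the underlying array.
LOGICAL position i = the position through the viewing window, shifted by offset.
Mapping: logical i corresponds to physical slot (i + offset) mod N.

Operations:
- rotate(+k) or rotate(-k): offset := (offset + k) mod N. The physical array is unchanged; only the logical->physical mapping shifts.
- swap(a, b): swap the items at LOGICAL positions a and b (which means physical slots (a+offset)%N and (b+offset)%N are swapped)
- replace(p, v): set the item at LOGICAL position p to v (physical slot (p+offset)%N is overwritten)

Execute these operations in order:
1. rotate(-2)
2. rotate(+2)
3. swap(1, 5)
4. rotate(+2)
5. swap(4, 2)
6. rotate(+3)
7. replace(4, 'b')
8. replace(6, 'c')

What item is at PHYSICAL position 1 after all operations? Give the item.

Answer: F

Derivation:
After op 1 (rotate(-2)): offset=5, physical=[A,B,C,D,E,F,G], logical=[F,G,A,B,C,D,E]
After op 2 (rotate(+2)): offset=0, physical=[A,B,C,D,E,F,G], logical=[A,B,C,D,E,F,G]
After op 3 (swap(1, 5)): offset=0, physical=[A,F,C,D,E,B,G], logical=[A,F,C,D,E,B,G]
After op 4 (rotate(+2)): offset=2, physical=[A,F,C,D,E,B,G], logical=[C,D,E,B,G,A,F]
After op 5 (swap(4, 2)): offset=2, physical=[A,F,C,D,G,B,E], logical=[C,D,G,B,E,A,F]
After op 6 (rotate(+3)): offset=5, physical=[A,F,C,D,G,B,E], logical=[B,E,A,F,C,D,G]
After op 7 (replace(4, 'b')): offset=5, physical=[A,F,b,D,G,B,E], logical=[B,E,A,F,b,D,G]
After op 8 (replace(6, 'c')): offset=5, physical=[A,F,b,D,c,B,E], logical=[B,E,A,F,b,D,c]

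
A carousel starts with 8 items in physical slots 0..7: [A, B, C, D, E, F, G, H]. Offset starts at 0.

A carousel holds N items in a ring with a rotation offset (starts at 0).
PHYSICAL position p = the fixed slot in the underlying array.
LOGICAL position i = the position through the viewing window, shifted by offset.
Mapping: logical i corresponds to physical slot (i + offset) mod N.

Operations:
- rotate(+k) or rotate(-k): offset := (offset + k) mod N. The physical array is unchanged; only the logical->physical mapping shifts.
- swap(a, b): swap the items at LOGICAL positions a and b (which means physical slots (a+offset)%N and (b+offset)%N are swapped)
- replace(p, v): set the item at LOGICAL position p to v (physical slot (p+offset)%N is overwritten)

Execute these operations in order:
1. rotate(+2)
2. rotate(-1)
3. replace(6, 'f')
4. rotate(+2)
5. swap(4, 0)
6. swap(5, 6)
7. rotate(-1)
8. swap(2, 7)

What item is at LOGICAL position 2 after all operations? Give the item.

After op 1 (rotate(+2)): offset=2, physical=[A,B,C,D,E,F,G,H], logical=[C,D,E,F,G,H,A,B]
After op 2 (rotate(-1)): offset=1, physical=[A,B,C,D,E,F,G,H], logical=[B,C,D,E,F,G,H,A]
After op 3 (replace(6, 'f')): offset=1, physical=[A,B,C,D,E,F,G,f], logical=[B,C,D,E,F,G,f,A]
After op 4 (rotate(+2)): offset=3, physical=[A,B,C,D,E,F,G,f], logical=[D,E,F,G,f,A,B,C]
After op 5 (swap(4, 0)): offset=3, physical=[A,B,C,f,E,F,G,D], logical=[f,E,F,G,D,A,B,C]
After op 6 (swap(5, 6)): offset=3, physical=[B,A,C,f,E,F,G,D], logical=[f,E,F,G,D,B,A,C]
After op 7 (rotate(-1)): offset=2, physical=[B,A,C,f,E,F,G,D], logical=[C,f,E,F,G,D,B,A]
After op 8 (swap(2, 7)): offset=2, physical=[B,E,C,f,A,F,G,D], logical=[C,f,A,F,G,D,B,E]

Answer: A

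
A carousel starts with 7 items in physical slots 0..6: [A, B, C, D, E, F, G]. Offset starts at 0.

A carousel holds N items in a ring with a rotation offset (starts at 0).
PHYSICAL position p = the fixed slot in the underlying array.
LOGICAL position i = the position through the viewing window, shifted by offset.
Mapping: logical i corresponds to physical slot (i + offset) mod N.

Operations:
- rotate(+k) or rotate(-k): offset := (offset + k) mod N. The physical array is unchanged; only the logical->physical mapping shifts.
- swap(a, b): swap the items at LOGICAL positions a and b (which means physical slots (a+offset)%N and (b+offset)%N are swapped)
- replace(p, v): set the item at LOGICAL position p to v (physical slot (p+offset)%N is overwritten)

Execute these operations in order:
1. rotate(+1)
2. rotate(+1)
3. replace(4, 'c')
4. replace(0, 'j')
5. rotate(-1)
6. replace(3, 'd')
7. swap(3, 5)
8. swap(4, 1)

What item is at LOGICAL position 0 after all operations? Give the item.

After op 1 (rotate(+1)): offset=1, physical=[A,B,C,D,E,F,G], logical=[B,C,D,E,F,G,A]
After op 2 (rotate(+1)): offset=2, physical=[A,B,C,D,E,F,G], logical=[C,D,E,F,G,A,B]
After op 3 (replace(4, 'c')): offset=2, physical=[A,B,C,D,E,F,c], logical=[C,D,E,F,c,A,B]
After op 4 (replace(0, 'j')): offset=2, physical=[A,B,j,D,E,F,c], logical=[j,D,E,F,c,A,B]
After op 5 (rotate(-1)): offset=1, physical=[A,B,j,D,E,F,c], logical=[B,j,D,E,F,c,A]
After op 6 (replace(3, 'd')): offset=1, physical=[A,B,j,D,d,F,c], logical=[B,j,D,d,F,c,A]
After op 7 (swap(3, 5)): offset=1, physical=[A,B,j,D,c,F,d], logical=[B,j,D,c,F,d,A]
After op 8 (swap(4, 1)): offset=1, physical=[A,B,F,D,c,j,d], logical=[B,F,D,c,j,d,A]

Answer: B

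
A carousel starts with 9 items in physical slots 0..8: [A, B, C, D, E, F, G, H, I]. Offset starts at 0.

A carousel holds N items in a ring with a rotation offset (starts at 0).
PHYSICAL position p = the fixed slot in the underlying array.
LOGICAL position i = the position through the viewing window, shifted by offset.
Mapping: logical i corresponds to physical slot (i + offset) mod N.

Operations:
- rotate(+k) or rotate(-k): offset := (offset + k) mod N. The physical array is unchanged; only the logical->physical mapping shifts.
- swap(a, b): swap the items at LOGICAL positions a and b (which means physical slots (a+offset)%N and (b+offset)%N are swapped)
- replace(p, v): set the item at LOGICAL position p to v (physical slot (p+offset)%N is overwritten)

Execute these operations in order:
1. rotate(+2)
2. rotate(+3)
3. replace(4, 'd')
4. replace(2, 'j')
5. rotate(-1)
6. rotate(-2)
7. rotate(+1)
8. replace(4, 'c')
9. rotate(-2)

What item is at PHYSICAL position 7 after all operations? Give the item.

Answer: c

Derivation:
After op 1 (rotate(+2)): offset=2, physical=[A,B,C,D,E,F,G,H,I], logical=[C,D,E,F,G,H,I,A,B]
After op 2 (rotate(+3)): offset=5, physical=[A,B,C,D,E,F,G,H,I], logical=[F,G,H,I,A,B,C,D,E]
After op 3 (replace(4, 'd')): offset=5, physical=[d,B,C,D,E,F,G,H,I], logical=[F,G,H,I,d,B,C,D,E]
After op 4 (replace(2, 'j')): offset=5, physical=[d,B,C,D,E,F,G,j,I], logical=[F,G,j,I,d,B,C,D,E]
After op 5 (rotate(-1)): offset=4, physical=[d,B,C,D,E,F,G,j,I], logical=[E,F,G,j,I,d,B,C,D]
After op 6 (rotate(-2)): offset=2, physical=[d,B,C,D,E,F,G,j,I], logical=[C,D,E,F,G,j,I,d,B]
After op 7 (rotate(+1)): offset=3, physical=[d,B,C,D,E,F,G,j,I], logical=[D,E,F,G,j,I,d,B,C]
After op 8 (replace(4, 'c')): offset=3, physical=[d,B,C,D,E,F,G,c,I], logical=[D,E,F,G,c,I,d,B,C]
After op 9 (rotate(-2)): offset=1, physical=[d,B,C,D,E,F,G,c,I], logical=[B,C,D,E,F,G,c,I,d]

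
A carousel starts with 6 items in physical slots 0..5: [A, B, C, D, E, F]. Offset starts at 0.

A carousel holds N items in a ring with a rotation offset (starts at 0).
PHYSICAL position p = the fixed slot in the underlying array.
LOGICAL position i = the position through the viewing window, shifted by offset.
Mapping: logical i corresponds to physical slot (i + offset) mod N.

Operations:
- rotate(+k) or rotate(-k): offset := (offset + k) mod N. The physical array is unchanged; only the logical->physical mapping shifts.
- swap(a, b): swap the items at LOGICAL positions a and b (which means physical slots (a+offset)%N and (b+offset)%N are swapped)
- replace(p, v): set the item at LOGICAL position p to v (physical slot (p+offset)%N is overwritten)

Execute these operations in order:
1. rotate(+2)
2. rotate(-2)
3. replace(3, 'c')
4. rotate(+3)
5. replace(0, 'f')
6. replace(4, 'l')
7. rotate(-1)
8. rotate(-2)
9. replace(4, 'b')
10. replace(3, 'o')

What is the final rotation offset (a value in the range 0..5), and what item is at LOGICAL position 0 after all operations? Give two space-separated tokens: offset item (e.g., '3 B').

After op 1 (rotate(+2)): offset=2, physical=[A,B,C,D,E,F], logical=[C,D,E,F,A,B]
After op 2 (rotate(-2)): offset=0, physical=[A,B,C,D,E,F], logical=[A,B,C,D,E,F]
After op 3 (replace(3, 'c')): offset=0, physical=[A,B,C,c,E,F], logical=[A,B,C,c,E,F]
After op 4 (rotate(+3)): offset=3, physical=[A,B,C,c,E,F], logical=[c,E,F,A,B,C]
After op 5 (replace(0, 'f')): offset=3, physical=[A,B,C,f,E,F], logical=[f,E,F,A,B,C]
After op 6 (replace(4, 'l')): offset=3, physical=[A,l,C,f,E,F], logical=[f,E,F,A,l,C]
After op 7 (rotate(-1)): offset=2, physical=[A,l,C,f,E,F], logical=[C,f,E,F,A,l]
After op 8 (rotate(-2)): offset=0, physical=[A,l,C,f,E,F], logical=[A,l,C,f,E,F]
After op 9 (replace(4, 'b')): offset=0, physical=[A,l,C,f,b,F], logical=[A,l,C,f,b,F]
After op 10 (replace(3, 'o')): offset=0, physical=[A,l,C,o,b,F], logical=[A,l,C,o,b,F]

Answer: 0 A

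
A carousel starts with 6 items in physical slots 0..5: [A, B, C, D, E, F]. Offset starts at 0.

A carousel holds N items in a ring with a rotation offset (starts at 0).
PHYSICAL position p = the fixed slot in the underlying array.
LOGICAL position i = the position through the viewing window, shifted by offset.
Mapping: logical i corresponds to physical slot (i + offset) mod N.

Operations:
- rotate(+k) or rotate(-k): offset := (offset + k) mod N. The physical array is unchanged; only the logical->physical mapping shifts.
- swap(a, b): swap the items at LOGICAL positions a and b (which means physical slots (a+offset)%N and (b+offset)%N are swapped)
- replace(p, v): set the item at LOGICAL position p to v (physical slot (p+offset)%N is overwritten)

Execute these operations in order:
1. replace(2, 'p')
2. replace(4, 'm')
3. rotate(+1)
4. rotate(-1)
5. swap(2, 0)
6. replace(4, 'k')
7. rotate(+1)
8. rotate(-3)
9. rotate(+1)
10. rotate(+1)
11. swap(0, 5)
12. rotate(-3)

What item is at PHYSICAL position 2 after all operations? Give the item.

After op 1 (replace(2, 'p')): offset=0, physical=[A,B,p,D,E,F], logical=[A,B,p,D,E,F]
After op 2 (replace(4, 'm')): offset=0, physical=[A,B,p,D,m,F], logical=[A,B,p,D,m,F]
After op 3 (rotate(+1)): offset=1, physical=[A,B,p,D,m,F], logical=[B,p,D,m,F,A]
After op 4 (rotate(-1)): offset=0, physical=[A,B,p,D,m,F], logical=[A,B,p,D,m,F]
After op 5 (swap(2, 0)): offset=0, physical=[p,B,A,D,m,F], logical=[p,B,A,D,m,F]
After op 6 (replace(4, 'k')): offset=0, physical=[p,B,A,D,k,F], logical=[p,B,A,D,k,F]
After op 7 (rotate(+1)): offset=1, physical=[p,B,A,D,k,F], logical=[B,A,D,k,F,p]
After op 8 (rotate(-3)): offset=4, physical=[p,B,A,D,k,F], logical=[k,F,p,B,A,D]
After op 9 (rotate(+1)): offset=5, physical=[p,B,A,D,k,F], logical=[F,p,B,A,D,k]
After op 10 (rotate(+1)): offset=0, physical=[p,B,A,D,k,F], logical=[p,B,A,D,k,F]
After op 11 (swap(0, 5)): offset=0, physical=[F,B,A,D,k,p], logical=[F,B,A,D,k,p]
After op 12 (rotate(-3)): offset=3, physical=[F,B,A,D,k,p], logical=[D,k,p,F,B,A]

Answer: A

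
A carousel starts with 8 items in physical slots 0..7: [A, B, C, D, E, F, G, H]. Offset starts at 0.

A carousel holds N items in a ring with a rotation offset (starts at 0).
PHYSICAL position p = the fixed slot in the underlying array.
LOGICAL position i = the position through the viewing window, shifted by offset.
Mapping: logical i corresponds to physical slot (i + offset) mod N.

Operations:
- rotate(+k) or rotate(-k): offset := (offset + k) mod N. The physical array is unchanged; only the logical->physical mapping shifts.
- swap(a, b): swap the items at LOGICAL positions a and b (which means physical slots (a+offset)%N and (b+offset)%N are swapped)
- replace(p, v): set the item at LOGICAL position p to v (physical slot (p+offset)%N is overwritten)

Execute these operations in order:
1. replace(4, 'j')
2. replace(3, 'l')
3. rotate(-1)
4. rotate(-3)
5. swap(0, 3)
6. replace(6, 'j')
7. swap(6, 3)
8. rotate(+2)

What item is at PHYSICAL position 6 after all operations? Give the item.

After op 1 (replace(4, 'j')): offset=0, physical=[A,B,C,D,j,F,G,H], logical=[A,B,C,D,j,F,G,H]
After op 2 (replace(3, 'l')): offset=0, physical=[A,B,C,l,j,F,G,H], logical=[A,B,C,l,j,F,G,H]
After op 3 (rotate(-1)): offset=7, physical=[A,B,C,l,j,F,G,H], logical=[H,A,B,C,l,j,F,G]
After op 4 (rotate(-3)): offset=4, physical=[A,B,C,l,j,F,G,H], logical=[j,F,G,H,A,B,C,l]
After op 5 (swap(0, 3)): offset=4, physical=[A,B,C,l,H,F,G,j], logical=[H,F,G,j,A,B,C,l]
After op 6 (replace(6, 'j')): offset=4, physical=[A,B,j,l,H,F,G,j], logical=[H,F,G,j,A,B,j,l]
After op 7 (swap(6, 3)): offset=4, physical=[A,B,j,l,H,F,G,j], logical=[H,F,G,j,A,B,j,l]
After op 8 (rotate(+2)): offset=6, physical=[A,B,j,l,H,F,G,j], logical=[G,j,A,B,j,l,H,F]

Answer: G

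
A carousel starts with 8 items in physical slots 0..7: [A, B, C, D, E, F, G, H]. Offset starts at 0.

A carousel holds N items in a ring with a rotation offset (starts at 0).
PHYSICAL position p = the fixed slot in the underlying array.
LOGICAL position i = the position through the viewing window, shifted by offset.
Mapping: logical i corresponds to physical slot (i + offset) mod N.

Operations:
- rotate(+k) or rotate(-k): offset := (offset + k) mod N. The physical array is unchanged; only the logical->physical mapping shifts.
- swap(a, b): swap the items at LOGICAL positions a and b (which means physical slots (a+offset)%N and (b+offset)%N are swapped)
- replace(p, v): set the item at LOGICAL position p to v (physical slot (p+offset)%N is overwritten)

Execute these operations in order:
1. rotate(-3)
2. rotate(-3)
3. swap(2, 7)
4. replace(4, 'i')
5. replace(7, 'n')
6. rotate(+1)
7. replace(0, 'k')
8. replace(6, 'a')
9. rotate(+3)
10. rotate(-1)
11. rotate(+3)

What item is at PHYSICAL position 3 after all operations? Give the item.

After op 1 (rotate(-3)): offset=5, physical=[A,B,C,D,E,F,G,H], logical=[F,G,H,A,B,C,D,E]
After op 2 (rotate(-3)): offset=2, physical=[A,B,C,D,E,F,G,H], logical=[C,D,E,F,G,H,A,B]
After op 3 (swap(2, 7)): offset=2, physical=[A,E,C,D,B,F,G,H], logical=[C,D,B,F,G,H,A,E]
After op 4 (replace(4, 'i')): offset=2, physical=[A,E,C,D,B,F,i,H], logical=[C,D,B,F,i,H,A,E]
After op 5 (replace(7, 'n')): offset=2, physical=[A,n,C,D,B,F,i,H], logical=[C,D,B,F,i,H,A,n]
After op 6 (rotate(+1)): offset=3, physical=[A,n,C,D,B,F,i,H], logical=[D,B,F,i,H,A,n,C]
After op 7 (replace(0, 'k')): offset=3, physical=[A,n,C,k,B,F,i,H], logical=[k,B,F,i,H,A,n,C]
After op 8 (replace(6, 'a')): offset=3, physical=[A,a,C,k,B,F,i,H], logical=[k,B,F,i,H,A,a,C]
After op 9 (rotate(+3)): offset=6, physical=[A,a,C,k,B,F,i,H], logical=[i,H,A,a,C,k,B,F]
After op 10 (rotate(-1)): offset=5, physical=[A,a,C,k,B,F,i,H], logical=[F,i,H,A,a,C,k,B]
After op 11 (rotate(+3)): offset=0, physical=[A,a,C,k,B,F,i,H], logical=[A,a,C,k,B,F,i,H]

Answer: k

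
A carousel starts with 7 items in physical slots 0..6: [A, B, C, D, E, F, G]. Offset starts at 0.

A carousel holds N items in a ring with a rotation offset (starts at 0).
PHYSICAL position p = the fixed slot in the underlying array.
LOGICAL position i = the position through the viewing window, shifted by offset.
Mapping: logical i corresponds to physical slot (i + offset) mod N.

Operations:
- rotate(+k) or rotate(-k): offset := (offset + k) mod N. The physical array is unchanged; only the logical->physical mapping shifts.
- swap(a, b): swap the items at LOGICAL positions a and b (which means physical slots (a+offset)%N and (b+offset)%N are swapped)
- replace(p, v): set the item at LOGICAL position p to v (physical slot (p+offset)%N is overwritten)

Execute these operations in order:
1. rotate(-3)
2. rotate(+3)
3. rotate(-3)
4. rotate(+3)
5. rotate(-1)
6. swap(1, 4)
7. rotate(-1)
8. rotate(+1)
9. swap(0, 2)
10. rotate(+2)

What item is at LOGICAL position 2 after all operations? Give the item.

After op 1 (rotate(-3)): offset=4, physical=[A,B,C,D,E,F,G], logical=[E,F,G,A,B,C,D]
After op 2 (rotate(+3)): offset=0, physical=[A,B,C,D,E,F,G], logical=[A,B,C,D,E,F,G]
After op 3 (rotate(-3)): offset=4, physical=[A,B,C,D,E,F,G], logical=[E,F,G,A,B,C,D]
After op 4 (rotate(+3)): offset=0, physical=[A,B,C,D,E,F,G], logical=[A,B,C,D,E,F,G]
After op 5 (rotate(-1)): offset=6, physical=[A,B,C,D,E,F,G], logical=[G,A,B,C,D,E,F]
After op 6 (swap(1, 4)): offset=6, physical=[D,B,C,A,E,F,G], logical=[G,D,B,C,A,E,F]
After op 7 (rotate(-1)): offset=5, physical=[D,B,C,A,E,F,G], logical=[F,G,D,B,C,A,E]
After op 8 (rotate(+1)): offset=6, physical=[D,B,C,A,E,F,G], logical=[G,D,B,C,A,E,F]
After op 9 (swap(0, 2)): offset=6, physical=[D,G,C,A,E,F,B], logical=[B,D,G,C,A,E,F]
After op 10 (rotate(+2)): offset=1, physical=[D,G,C,A,E,F,B], logical=[G,C,A,E,F,B,D]

Answer: A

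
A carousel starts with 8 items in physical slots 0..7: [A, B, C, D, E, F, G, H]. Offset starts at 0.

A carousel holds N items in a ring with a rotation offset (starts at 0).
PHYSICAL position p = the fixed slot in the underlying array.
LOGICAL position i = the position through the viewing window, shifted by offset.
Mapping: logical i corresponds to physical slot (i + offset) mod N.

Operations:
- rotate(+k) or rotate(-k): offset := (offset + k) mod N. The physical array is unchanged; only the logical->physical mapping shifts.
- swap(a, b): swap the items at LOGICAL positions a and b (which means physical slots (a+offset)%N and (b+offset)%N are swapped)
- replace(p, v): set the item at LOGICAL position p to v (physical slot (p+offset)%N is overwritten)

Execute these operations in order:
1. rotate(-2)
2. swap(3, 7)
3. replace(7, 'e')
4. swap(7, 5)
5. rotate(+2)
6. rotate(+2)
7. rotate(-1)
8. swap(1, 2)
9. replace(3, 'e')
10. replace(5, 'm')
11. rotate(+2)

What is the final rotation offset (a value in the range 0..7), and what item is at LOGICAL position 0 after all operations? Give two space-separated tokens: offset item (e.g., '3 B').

After op 1 (rotate(-2)): offset=6, physical=[A,B,C,D,E,F,G,H], logical=[G,H,A,B,C,D,E,F]
After op 2 (swap(3, 7)): offset=6, physical=[A,F,C,D,E,B,G,H], logical=[G,H,A,F,C,D,E,B]
After op 3 (replace(7, 'e')): offset=6, physical=[A,F,C,D,E,e,G,H], logical=[G,H,A,F,C,D,E,e]
After op 4 (swap(7, 5)): offset=6, physical=[A,F,C,e,E,D,G,H], logical=[G,H,A,F,C,e,E,D]
After op 5 (rotate(+2)): offset=0, physical=[A,F,C,e,E,D,G,H], logical=[A,F,C,e,E,D,G,H]
After op 6 (rotate(+2)): offset=2, physical=[A,F,C,e,E,D,G,H], logical=[C,e,E,D,G,H,A,F]
After op 7 (rotate(-1)): offset=1, physical=[A,F,C,e,E,D,G,H], logical=[F,C,e,E,D,G,H,A]
After op 8 (swap(1, 2)): offset=1, physical=[A,F,e,C,E,D,G,H], logical=[F,e,C,E,D,G,H,A]
After op 9 (replace(3, 'e')): offset=1, physical=[A,F,e,C,e,D,G,H], logical=[F,e,C,e,D,G,H,A]
After op 10 (replace(5, 'm')): offset=1, physical=[A,F,e,C,e,D,m,H], logical=[F,e,C,e,D,m,H,A]
After op 11 (rotate(+2)): offset=3, physical=[A,F,e,C,e,D,m,H], logical=[C,e,D,m,H,A,F,e]

Answer: 3 C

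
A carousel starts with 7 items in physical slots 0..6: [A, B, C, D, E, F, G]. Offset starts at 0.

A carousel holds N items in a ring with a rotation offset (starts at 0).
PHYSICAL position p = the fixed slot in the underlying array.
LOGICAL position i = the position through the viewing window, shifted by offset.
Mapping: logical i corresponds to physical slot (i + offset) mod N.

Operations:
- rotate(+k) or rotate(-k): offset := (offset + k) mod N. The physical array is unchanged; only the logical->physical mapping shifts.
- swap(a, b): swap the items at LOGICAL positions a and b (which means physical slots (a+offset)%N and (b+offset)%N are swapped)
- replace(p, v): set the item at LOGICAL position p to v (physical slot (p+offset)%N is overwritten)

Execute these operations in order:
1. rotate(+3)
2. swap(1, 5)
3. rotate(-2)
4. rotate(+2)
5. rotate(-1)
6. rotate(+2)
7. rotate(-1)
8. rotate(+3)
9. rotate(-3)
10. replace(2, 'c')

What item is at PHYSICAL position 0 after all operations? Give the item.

After op 1 (rotate(+3)): offset=3, physical=[A,B,C,D,E,F,G], logical=[D,E,F,G,A,B,C]
After op 2 (swap(1, 5)): offset=3, physical=[A,E,C,D,B,F,G], logical=[D,B,F,G,A,E,C]
After op 3 (rotate(-2)): offset=1, physical=[A,E,C,D,B,F,G], logical=[E,C,D,B,F,G,A]
After op 4 (rotate(+2)): offset=3, physical=[A,E,C,D,B,F,G], logical=[D,B,F,G,A,E,C]
After op 5 (rotate(-1)): offset=2, physical=[A,E,C,D,B,F,G], logical=[C,D,B,F,G,A,E]
After op 6 (rotate(+2)): offset=4, physical=[A,E,C,D,B,F,G], logical=[B,F,G,A,E,C,D]
After op 7 (rotate(-1)): offset=3, physical=[A,E,C,D,B,F,G], logical=[D,B,F,G,A,E,C]
After op 8 (rotate(+3)): offset=6, physical=[A,E,C,D,B,F,G], logical=[G,A,E,C,D,B,F]
After op 9 (rotate(-3)): offset=3, physical=[A,E,C,D,B,F,G], logical=[D,B,F,G,A,E,C]
After op 10 (replace(2, 'c')): offset=3, physical=[A,E,C,D,B,c,G], logical=[D,B,c,G,A,E,C]

Answer: A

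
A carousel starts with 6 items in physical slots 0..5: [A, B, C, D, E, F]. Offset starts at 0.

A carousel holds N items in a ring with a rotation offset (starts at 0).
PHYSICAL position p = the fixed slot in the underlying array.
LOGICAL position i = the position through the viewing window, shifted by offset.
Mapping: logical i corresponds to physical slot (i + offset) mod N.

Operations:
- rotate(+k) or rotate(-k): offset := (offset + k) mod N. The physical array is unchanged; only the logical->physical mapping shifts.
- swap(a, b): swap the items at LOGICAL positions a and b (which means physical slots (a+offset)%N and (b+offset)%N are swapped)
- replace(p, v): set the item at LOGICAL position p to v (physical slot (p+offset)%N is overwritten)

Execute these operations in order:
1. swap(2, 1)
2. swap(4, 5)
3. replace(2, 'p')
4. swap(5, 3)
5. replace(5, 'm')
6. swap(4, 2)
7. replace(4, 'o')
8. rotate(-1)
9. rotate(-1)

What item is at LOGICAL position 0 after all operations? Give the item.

Answer: o

Derivation:
After op 1 (swap(2, 1)): offset=0, physical=[A,C,B,D,E,F], logical=[A,C,B,D,E,F]
After op 2 (swap(4, 5)): offset=0, physical=[A,C,B,D,F,E], logical=[A,C,B,D,F,E]
After op 3 (replace(2, 'p')): offset=0, physical=[A,C,p,D,F,E], logical=[A,C,p,D,F,E]
After op 4 (swap(5, 3)): offset=0, physical=[A,C,p,E,F,D], logical=[A,C,p,E,F,D]
After op 5 (replace(5, 'm')): offset=0, physical=[A,C,p,E,F,m], logical=[A,C,p,E,F,m]
After op 6 (swap(4, 2)): offset=0, physical=[A,C,F,E,p,m], logical=[A,C,F,E,p,m]
After op 7 (replace(4, 'o')): offset=0, physical=[A,C,F,E,o,m], logical=[A,C,F,E,o,m]
After op 8 (rotate(-1)): offset=5, physical=[A,C,F,E,o,m], logical=[m,A,C,F,E,o]
After op 9 (rotate(-1)): offset=4, physical=[A,C,F,E,o,m], logical=[o,m,A,C,F,E]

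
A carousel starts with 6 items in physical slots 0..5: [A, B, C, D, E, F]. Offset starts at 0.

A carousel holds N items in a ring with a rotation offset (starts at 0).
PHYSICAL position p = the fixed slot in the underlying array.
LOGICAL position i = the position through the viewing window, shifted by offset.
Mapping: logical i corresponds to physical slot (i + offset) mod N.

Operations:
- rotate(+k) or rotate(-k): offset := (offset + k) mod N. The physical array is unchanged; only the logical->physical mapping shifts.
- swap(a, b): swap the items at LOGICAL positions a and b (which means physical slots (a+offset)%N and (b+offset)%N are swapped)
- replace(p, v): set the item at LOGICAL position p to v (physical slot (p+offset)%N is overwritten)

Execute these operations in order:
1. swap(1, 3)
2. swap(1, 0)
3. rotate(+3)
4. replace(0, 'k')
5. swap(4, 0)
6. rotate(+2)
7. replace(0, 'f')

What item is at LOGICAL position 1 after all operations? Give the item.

After op 1 (swap(1, 3)): offset=0, physical=[A,D,C,B,E,F], logical=[A,D,C,B,E,F]
After op 2 (swap(1, 0)): offset=0, physical=[D,A,C,B,E,F], logical=[D,A,C,B,E,F]
After op 3 (rotate(+3)): offset=3, physical=[D,A,C,B,E,F], logical=[B,E,F,D,A,C]
After op 4 (replace(0, 'k')): offset=3, physical=[D,A,C,k,E,F], logical=[k,E,F,D,A,C]
After op 5 (swap(4, 0)): offset=3, physical=[D,k,C,A,E,F], logical=[A,E,F,D,k,C]
After op 6 (rotate(+2)): offset=5, physical=[D,k,C,A,E,F], logical=[F,D,k,C,A,E]
After op 7 (replace(0, 'f')): offset=5, physical=[D,k,C,A,E,f], logical=[f,D,k,C,A,E]

Answer: D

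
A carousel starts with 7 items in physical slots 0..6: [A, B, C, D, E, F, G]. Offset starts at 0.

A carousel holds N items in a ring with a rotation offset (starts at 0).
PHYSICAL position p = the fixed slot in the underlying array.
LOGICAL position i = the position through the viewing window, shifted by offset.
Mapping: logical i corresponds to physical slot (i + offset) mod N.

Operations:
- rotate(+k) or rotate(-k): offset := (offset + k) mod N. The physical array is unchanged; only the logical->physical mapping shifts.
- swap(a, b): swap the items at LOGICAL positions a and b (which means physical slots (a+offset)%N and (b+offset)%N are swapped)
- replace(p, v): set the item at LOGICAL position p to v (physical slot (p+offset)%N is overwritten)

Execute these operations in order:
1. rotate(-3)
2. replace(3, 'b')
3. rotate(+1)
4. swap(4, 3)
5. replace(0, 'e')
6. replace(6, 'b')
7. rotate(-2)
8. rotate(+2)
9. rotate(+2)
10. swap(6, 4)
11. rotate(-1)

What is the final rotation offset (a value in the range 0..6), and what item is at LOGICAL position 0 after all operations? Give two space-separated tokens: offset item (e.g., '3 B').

After op 1 (rotate(-3)): offset=4, physical=[A,B,C,D,E,F,G], logical=[E,F,G,A,B,C,D]
After op 2 (replace(3, 'b')): offset=4, physical=[b,B,C,D,E,F,G], logical=[E,F,G,b,B,C,D]
After op 3 (rotate(+1)): offset=5, physical=[b,B,C,D,E,F,G], logical=[F,G,b,B,C,D,E]
After op 4 (swap(4, 3)): offset=5, physical=[b,C,B,D,E,F,G], logical=[F,G,b,C,B,D,E]
After op 5 (replace(0, 'e')): offset=5, physical=[b,C,B,D,E,e,G], logical=[e,G,b,C,B,D,E]
After op 6 (replace(6, 'b')): offset=5, physical=[b,C,B,D,b,e,G], logical=[e,G,b,C,B,D,b]
After op 7 (rotate(-2)): offset=3, physical=[b,C,B,D,b,e,G], logical=[D,b,e,G,b,C,B]
After op 8 (rotate(+2)): offset=5, physical=[b,C,B,D,b,e,G], logical=[e,G,b,C,B,D,b]
After op 9 (rotate(+2)): offset=0, physical=[b,C,B,D,b,e,G], logical=[b,C,B,D,b,e,G]
After op 10 (swap(6, 4)): offset=0, physical=[b,C,B,D,G,e,b], logical=[b,C,B,D,G,e,b]
After op 11 (rotate(-1)): offset=6, physical=[b,C,B,D,G,e,b], logical=[b,b,C,B,D,G,e]

Answer: 6 b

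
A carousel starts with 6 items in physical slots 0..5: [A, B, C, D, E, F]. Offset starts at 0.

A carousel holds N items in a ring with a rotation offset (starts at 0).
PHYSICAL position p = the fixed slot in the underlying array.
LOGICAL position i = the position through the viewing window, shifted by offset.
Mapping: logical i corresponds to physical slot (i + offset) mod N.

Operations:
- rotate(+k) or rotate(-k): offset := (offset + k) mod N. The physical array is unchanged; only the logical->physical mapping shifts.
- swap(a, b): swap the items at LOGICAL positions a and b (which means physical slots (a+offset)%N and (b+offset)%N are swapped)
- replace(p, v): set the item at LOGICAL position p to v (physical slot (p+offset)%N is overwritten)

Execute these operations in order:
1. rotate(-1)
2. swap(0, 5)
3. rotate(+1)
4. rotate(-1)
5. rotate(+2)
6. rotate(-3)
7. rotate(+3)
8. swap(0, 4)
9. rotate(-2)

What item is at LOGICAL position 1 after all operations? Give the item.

Answer: A

Derivation:
After op 1 (rotate(-1)): offset=5, physical=[A,B,C,D,E,F], logical=[F,A,B,C,D,E]
After op 2 (swap(0, 5)): offset=5, physical=[A,B,C,D,F,E], logical=[E,A,B,C,D,F]
After op 3 (rotate(+1)): offset=0, physical=[A,B,C,D,F,E], logical=[A,B,C,D,F,E]
After op 4 (rotate(-1)): offset=5, physical=[A,B,C,D,F,E], logical=[E,A,B,C,D,F]
After op 5 (rotate(+2)): offset=1, physical=[A,B,C,D,F,E], logical=[B,C,D,F,E,A]
After op 6 (rotate(-3)): offset=4, physical=[A,B,C,D,F,E], logical=[F,E,A,B,C,D]
After op 7 (rotate(+3)): offset=1, physical=[A,B,C,D,F,E], logical=[B,C,D,F,E,A]
After op 8 (swap(0, 4)): offset=1, physical=[A,E,C,D,F,B], logical=[E,C,D,F,B,A]
After op 9 (rotate(-2)): offset=5, physical=[A,E,C,D,F,B], logical=[B,A,E,C,D,F]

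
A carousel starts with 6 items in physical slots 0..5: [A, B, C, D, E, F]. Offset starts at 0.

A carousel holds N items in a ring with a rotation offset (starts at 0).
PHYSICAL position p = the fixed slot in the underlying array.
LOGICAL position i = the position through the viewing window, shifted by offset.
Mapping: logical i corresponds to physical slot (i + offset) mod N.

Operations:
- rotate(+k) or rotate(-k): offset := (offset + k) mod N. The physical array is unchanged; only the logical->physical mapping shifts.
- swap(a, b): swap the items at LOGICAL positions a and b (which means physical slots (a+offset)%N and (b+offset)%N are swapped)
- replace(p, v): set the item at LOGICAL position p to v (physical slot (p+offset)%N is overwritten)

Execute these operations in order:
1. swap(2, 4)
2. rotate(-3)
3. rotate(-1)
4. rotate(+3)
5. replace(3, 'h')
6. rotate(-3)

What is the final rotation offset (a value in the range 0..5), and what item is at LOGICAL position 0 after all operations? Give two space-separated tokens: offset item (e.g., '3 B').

After op 1 (swap(2, 4)): offset=0, physical=[A,B,E,D,C,F], logical=[A,B,E,D,C,F]
After op 2 (rotate(-3)): offset=3, physical=[A,B,E,D,C,F], logical=[D,C,F,A,B,E]
After op 3 (rotate(-1)): offset=2, physical=[A,B,E,D,C,F], logical=[E,D,C,F,A,B]
After op 4 (rotate(+3)): offset=5, physical=[A,B,E,D,C,F], logical=[F,A,B,E,D,C]
After op 5 (replace(3, 'h')): offset=5, physical=[A,B,h,D,C,F], logical=[F,A,B,h,D,C]
After op 6 (rotate(-3)): offset=2, physical=[A,B,h,D,C,F], logical=[h,D,C,F,A,B]

Answer: 2 h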